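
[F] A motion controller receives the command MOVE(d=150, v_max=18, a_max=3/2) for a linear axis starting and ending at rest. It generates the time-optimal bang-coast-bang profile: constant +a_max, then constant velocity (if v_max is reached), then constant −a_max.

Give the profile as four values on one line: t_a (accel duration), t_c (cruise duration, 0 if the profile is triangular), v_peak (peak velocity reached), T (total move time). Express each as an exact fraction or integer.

t_a=10 t_c=0 v_peak=15 T=20

vₘ²/aₘ = 18²/(3/2) = 216
150 < 216 so t_c = 0
v_peak = √(150·3/2) = √225 = 15
t_a = 15/(3/2) = 10; t_c = 0
T = 2·10 = 20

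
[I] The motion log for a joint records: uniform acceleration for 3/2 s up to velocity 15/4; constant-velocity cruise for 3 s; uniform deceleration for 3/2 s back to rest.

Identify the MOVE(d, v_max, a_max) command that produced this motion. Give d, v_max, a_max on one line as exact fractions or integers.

a_max = (15/4)/(3/2) = 5/2
d_a = ½·15/4·3/2 = 45/16; d_c = 15/4·3 = 45/4
d = 2·45/16 + 45/4 = 135/8
t_c = 3 > 0 ⇒ limit active, v_max = 15/4

d=135/8 v_max=15/4 a_max=5/2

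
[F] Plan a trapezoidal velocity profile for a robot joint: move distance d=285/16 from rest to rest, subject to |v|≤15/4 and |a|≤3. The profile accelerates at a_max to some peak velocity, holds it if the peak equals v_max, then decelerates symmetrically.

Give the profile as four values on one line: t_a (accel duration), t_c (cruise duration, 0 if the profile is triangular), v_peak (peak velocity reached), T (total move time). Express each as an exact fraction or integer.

(v_max)²/a_max = (15/4)²/3 = 75/16
285/16 ≥ 75/16 so v_max reached
t_a = (15/4)/3 = 5/4; v_peak = 15/4
d_cruise = 285/16 − 75/16 = 105/8; t_c = (105/8)/(15/4) = 7/2
T = 2·5/4 + 7/2 = 6

t_a=5/4 t_c=7/2 v_peak=15/4 T=6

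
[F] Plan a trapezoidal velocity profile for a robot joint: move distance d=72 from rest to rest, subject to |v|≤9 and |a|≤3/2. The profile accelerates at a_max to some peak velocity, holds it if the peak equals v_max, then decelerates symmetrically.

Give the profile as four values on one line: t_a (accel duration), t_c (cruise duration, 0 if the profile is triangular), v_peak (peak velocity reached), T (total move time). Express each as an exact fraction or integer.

vₘ²/aₘ = 9²/(3/2) = 54
72 ≥ 54 → trapezoidal
t_a = 9/(3/2) = 6; v_peak = 9
d_cruise = 72 − 54 = 18; t_c = 18/9 = 2
T = 2·6 + 2 = 14

t_a=6 t_c=2 v_peak=9 T=14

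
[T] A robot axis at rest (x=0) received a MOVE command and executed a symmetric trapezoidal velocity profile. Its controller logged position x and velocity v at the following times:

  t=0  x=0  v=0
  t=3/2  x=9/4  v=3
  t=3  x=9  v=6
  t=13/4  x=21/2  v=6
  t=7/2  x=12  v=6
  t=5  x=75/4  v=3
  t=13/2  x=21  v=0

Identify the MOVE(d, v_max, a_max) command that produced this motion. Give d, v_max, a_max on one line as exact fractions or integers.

final state: t=13/2, x=21, v=0 → d = 21
a_max = (3−0)/(3/2−0) = 2
max v = 6 over t∈[3,7/2] → v_max = 6
check: 6·(3+1/2) = 21 ✓

d=21 v_max=6 a_max=2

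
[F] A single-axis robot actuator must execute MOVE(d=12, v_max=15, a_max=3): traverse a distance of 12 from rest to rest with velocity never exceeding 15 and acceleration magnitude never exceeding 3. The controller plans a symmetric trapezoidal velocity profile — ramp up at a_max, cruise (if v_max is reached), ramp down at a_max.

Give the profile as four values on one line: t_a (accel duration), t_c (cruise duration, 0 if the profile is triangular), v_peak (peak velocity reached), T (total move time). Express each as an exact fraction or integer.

vₘ²/aₘ = 15²/3 = 75
12 < 75 ⇒ no cruise
v_peak = √(12·3) = √36 = 6
t_a = 6/3 = 2; t_c = 0
T = 2·2 = 4

t_a=2 t_c=0 v_peak=6 T=4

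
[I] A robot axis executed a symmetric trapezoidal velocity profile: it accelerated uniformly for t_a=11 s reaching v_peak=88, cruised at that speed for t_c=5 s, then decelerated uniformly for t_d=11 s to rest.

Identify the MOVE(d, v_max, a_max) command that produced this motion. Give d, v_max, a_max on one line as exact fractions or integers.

a_max = 88/11 = 8
d_a = ½·88·11 = 484; d_c = 88·5 = 440
d = 2·484 + 440 = 1408
t_c = 5 > 0 → v_max = v_peak = 88

d=1408 v_max=88 a_max=8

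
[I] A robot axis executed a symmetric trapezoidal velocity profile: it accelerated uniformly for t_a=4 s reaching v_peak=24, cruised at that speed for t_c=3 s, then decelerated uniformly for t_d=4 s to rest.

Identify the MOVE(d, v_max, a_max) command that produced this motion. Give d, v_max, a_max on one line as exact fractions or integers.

a_max = 24/4 = 6
d_a = ½·24·4 = 48; d_c = 24·3 = 72
d = 2·48 + 72 = 168
t_c = 3 > 0 so v_max = 24

d=168 v_max=24 a_max=6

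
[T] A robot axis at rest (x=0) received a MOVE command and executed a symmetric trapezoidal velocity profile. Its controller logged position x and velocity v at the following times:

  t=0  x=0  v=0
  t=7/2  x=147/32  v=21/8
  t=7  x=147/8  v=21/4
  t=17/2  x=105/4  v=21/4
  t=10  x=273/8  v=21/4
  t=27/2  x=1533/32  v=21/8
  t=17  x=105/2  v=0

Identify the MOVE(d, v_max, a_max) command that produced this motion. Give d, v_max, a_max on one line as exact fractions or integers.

d=105/2 v_max=21/4 a_max=3/4

final state: t=17, x=105/2, v=0 → d = 105/2
a_max = (21/8−0)/(7/2−0) = 3/4
max v = 21/4 over t∈[7,10] → v_max = 21/4
check: 21/4·(7+3) = 105/2 ✓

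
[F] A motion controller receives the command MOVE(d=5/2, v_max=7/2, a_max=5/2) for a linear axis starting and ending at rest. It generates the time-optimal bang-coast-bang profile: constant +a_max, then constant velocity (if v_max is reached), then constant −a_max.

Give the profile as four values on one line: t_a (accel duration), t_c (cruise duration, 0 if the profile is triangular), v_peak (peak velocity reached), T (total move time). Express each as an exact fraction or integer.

vₘ²/aₘ = (7/2)²/(5/2) = 49/10
5/2 < 49/10 ⇒ no cruise
v_peak = √(5/2·5/2) = √(25/4) = 5/2
t_a = (5/2)/(5/2) = 1; t_c = 0
T = 2·1 = 2

t_a=1 t_c=0 v_peak=5/2 T=2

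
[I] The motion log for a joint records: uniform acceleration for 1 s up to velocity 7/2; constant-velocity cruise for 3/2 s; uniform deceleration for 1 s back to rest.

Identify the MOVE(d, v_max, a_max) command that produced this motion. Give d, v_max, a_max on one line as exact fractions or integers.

d=35/4 v_max=7/2 a_max=7/2

a_max = (7/2)/1 = 7/2
d_a = ½·7/2·1 = 7/4; d_c = 7/2·3/2 = 21/4
d = 2·7/4 + 21/4 = 35/4
t_c = 3/2 > 0 so v_max = 7/2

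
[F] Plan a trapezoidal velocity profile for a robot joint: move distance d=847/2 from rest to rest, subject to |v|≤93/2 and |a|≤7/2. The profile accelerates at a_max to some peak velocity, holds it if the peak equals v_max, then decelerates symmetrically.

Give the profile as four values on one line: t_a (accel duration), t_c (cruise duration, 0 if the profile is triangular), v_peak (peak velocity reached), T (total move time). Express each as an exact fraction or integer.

t_a=11 t_c=0 v_peak=77/2 T=22

vₘ²/aₘ = (93/2)²/(7/2) = 8649/14
847/2 < 8649/14 so t_c = 0
v_peak = √(847/2·7/2) = √(5929/4) = 77/2
t_a = (77/2)/(7/2) = 11; t_c = 0
T = 2·11 = 22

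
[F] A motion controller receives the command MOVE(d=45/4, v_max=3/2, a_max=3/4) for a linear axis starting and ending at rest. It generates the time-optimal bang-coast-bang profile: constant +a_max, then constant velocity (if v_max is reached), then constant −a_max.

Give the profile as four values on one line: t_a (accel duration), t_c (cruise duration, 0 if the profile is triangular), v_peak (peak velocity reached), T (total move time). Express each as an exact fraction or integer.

t_a=2 t_c=11/2 v_peak=3/2 T=19/2

v_max²/a_max = (3/2)²/(3/4) = 3
45/4 ≥ 3 so v_max reached
t_a = (3/2)/(3/4) = 2; v_peak = 3/2
d_cruise = 45/4 − 3 = 33/4; t_c = (33/4)/(3/2) = 11/2
T = 2·2 + 11/2 = 19/2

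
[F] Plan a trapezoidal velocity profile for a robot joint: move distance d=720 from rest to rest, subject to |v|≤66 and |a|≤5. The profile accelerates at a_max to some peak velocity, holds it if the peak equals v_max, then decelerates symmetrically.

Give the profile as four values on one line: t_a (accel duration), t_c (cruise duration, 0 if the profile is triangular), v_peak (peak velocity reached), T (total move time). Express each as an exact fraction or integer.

(v_max)²/a_max = 66²/5 = 4356/5
720 < 4356/5 → triangular
v_peak = √(720·5) = √3600 = 60
t_a = 60/5 = 12; t_c = 0
T = 2·12 = 24

t_a=12 t_c=0 v_peak=60 T=24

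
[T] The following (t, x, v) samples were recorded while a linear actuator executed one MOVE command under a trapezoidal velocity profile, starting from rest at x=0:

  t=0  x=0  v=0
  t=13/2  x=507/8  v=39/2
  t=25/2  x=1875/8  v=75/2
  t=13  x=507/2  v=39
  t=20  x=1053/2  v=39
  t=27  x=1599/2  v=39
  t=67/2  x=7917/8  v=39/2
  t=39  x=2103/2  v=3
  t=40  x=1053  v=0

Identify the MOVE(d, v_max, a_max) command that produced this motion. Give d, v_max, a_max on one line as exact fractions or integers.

d=1053 v_max=39 a_max=3

final state: t=40, x=1053, v=0 → d = 1053
a_max = (39/2−0)/(13/2−0) = 3
max v = 39 over t∈[13,27] → v_max = 39
check: 39·(13+14) = 1053 ✓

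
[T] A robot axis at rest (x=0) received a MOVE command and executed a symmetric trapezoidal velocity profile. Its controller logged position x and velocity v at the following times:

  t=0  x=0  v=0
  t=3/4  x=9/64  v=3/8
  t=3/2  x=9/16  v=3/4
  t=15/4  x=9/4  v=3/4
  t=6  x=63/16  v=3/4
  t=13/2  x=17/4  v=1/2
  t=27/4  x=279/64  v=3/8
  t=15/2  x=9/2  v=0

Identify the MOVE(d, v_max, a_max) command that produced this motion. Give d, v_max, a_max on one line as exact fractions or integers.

final state: t=15/2, x=9/2, v=0 → d = 9/2
a_max = (3/8−0)/(3/4−0) = 1/2
max v = 3/4 over t∈[3/2,6] → v_max = 3/4
check: 3/4·(3/2+9/2) = 9/2 ✓

d=9/2 v_max=3/4 a_max=1/2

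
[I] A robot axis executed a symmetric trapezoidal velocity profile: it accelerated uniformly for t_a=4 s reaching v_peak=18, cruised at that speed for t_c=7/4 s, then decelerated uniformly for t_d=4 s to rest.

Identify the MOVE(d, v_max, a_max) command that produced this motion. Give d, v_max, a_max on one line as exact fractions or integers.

a_max = 18/4 = 9/2
d_a = ½·18·4 = 36; d_c = 18·7/4 = 63/2
d = 2·36 + 63/2 = 207/2
t_c = 7/4 > 0 ⇒ limit active, v_max = 18

d=207/2 v_max=18 a_max=9/2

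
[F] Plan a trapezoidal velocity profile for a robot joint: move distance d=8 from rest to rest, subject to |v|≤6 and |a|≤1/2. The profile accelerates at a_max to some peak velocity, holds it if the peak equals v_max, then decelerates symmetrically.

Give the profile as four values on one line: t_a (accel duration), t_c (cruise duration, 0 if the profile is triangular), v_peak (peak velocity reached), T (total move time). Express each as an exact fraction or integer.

t_a=4 t_c=0 v_peak=2 T=8

(v_max)²/a_max = 6²/(1/2) = 72
8 < 72 ⇒ no cruise
v_peak = √(8·1/2) = √4 = 2
t_a = 2/(1/2) = 4; t_c = 0
T = 2·4 = 8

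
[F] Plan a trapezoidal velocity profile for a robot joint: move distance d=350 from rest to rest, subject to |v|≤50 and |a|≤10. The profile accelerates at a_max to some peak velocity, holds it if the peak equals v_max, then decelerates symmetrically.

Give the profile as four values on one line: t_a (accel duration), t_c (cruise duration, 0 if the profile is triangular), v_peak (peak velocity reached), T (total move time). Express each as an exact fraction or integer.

t_a=5 t_c=2 v_peak=50 T=12

vₘ²/aₘ = 50²/10 = 250
350 ≥ 250 ⇒ cruise phase
t_a = 50/10 = 5; v_peak = 50
d_cruise = 350 − 250 = 100; t_c = 100/50 = 2
T = 2·5 + 2 = 12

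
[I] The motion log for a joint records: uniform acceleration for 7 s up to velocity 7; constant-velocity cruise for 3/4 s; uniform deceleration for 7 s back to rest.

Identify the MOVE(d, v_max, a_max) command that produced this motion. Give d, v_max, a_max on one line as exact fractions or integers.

d=217/4 v_max=7 a_max=1

a_max = 7/7 = 1
d_a = ½·7·7 = 49/2; d_c = 7·3/4 = 21/4
d = 2·49/2 + 21/4 = 217/4
t_c = 3/4 > 0 so v_max = 7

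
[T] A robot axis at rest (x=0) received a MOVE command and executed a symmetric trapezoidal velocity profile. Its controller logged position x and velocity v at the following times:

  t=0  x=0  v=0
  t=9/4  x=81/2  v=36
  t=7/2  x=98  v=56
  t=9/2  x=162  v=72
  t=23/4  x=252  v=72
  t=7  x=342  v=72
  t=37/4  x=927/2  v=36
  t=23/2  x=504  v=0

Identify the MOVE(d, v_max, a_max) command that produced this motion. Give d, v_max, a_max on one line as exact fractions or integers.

final state: t=23/2, x=504, v=0 → d = 504
a_max = (36−0)/(9/4−0) = 16
max v = 72 over t∈[9/2,7] → v_max = 72
check: 72·(9/2+5/2) = 504 ✓

d=504 v_max=72 a_max=16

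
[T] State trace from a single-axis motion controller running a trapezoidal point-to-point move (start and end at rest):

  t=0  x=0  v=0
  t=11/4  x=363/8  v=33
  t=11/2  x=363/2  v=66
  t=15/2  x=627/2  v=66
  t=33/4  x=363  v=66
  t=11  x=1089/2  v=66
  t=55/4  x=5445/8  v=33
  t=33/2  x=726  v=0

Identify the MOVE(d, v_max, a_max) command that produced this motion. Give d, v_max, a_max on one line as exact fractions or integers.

d=726 v_max=66 a_max=12

final state: t=33/2, x=726, v=0 → d = 726
a_max = (33−0)/(11/4−0) = 12
max v = 66 over t∈[11/2,11] → v_max = 66
check: 66·(11/2+11/2) = 726 ✓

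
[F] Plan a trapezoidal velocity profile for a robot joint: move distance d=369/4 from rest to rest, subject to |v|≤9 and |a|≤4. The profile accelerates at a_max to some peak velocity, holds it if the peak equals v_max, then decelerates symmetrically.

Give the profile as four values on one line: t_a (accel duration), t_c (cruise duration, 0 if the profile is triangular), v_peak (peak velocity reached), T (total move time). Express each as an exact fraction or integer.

t_a=9/4 t_c=8 v_peak=9 T=25/2

(v_max)²/a_max = 9²/4 = 81/4
369/4 ≥ 81/4 → trapezoidal
t_a = 9/4; v_peak = 9
d_cruise = 369/4 − 81/4 = 72; t_c = 72/9 = 8
T = 2·9/4 + 8 = 25/2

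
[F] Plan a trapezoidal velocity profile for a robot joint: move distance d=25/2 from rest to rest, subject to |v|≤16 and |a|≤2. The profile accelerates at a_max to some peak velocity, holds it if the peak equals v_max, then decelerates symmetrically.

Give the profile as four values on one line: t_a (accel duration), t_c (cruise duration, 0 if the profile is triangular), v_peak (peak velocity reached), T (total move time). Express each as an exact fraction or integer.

v_max²/a_max = 16²/2 = 128
25/2 < 128 → triangular
v_peak = √(25/2·2) = √25 = 5
t_a = 5/2; t_c = 0
T = 2·5/2 = 5

t_a=5/2 t_c=0 v_peak=5 T=5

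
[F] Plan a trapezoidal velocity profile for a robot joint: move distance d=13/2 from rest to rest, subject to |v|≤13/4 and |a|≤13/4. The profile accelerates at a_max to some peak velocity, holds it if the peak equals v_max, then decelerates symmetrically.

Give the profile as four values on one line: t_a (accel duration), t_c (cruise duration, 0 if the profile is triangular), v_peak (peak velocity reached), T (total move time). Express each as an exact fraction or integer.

v_max²/a_max = (13/4)²/(13/4) = 13/4
13/2 ≥ 13/4 so v_max reached
t_a = (13/4)/(13/4) = 1; v_peak = 13/4
d_cruise = 13/2 − 13/4 = 13/4; t_c = (13/4)/(13/4) = 1
T = 2·1 + 1 = 3

t_a=1 t_c=1 v_peak=13/4 T=3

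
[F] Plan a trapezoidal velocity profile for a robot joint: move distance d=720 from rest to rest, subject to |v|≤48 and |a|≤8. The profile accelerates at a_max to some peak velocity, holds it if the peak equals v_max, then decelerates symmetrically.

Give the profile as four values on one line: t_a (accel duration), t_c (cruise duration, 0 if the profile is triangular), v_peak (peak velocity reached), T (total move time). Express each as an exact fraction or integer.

(v_max)²/a_max = 48²/8 = 288
720 ≥ 288 → trapezoidal
t_a = 48/8 = 6; v_peak = 48
d_cruise = 720 − 288 = 432; t_c = 432/48 = 9
T = 2·6 + 9 = 21

t_a=6 t_c=9 v_peak=48 T=21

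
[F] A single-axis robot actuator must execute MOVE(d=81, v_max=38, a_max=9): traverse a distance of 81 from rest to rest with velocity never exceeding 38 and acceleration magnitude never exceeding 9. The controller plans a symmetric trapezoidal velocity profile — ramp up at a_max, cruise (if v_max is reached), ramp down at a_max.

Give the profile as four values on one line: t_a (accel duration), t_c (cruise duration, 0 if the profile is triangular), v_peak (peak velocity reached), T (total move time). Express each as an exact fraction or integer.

v_max²/a_max = 38²/9 = 1444/9
81 < 1444/9 so t_c = 0
v_peak = √(81·9) = √729 = 27
t_a = 27/9 = 3; t_c = 0
T = 2·3 = 6

t_a=3 t_c=0 v_peak=27 T=6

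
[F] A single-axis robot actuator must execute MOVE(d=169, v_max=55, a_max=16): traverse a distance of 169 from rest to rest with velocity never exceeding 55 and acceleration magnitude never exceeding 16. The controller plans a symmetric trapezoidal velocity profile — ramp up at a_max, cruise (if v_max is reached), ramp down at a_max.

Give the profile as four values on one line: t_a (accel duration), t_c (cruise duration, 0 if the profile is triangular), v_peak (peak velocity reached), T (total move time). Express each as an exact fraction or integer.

v_max²/a_max = 55²/16 = 3025/16
169 < 3025/16 → triangular
v_peak = √(169·16) = √2704 = 52
t_a = 52/16 = 13/4; t_c = 0
T = 2·13/4 = 13/2

t_a=13/4 t_c=0 v_peak=52 T=13/2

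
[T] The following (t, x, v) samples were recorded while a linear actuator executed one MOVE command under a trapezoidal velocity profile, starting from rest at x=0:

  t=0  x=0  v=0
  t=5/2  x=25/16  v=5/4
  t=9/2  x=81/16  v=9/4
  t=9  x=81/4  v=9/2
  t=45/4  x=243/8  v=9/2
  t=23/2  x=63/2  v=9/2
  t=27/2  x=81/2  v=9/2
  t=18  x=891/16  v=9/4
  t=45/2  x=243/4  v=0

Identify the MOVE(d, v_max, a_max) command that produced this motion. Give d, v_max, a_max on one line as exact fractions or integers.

final state: t=45/2, x=243/4, v=0 → d = 243/4
a_max = (5/4−0)/(5/2−0) = 1/2
max v = 9/2 over t∈[9,27/2] → v_max = 9/2
check: 9/2·(9+9/2) = 243/4 ✓

d=243/4 v_max=9/2 a_max=1/2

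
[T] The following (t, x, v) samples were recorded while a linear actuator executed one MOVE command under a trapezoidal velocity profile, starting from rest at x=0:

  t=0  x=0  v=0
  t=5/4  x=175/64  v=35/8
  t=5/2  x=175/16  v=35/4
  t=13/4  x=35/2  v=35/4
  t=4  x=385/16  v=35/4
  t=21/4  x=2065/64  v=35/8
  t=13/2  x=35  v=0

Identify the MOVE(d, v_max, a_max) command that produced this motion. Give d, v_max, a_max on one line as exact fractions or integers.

d=35 v_max=35/4 a_max=7/2

final state: t=13/2, x=35, v=0 → d = 35
a_max = (35/8−0)/(5/4−0) = 7/2
max v = 35/4 over t∈[5/2,4] → v_max = 35/4
check: 35/4·(5/2+3/2) = 35 ✓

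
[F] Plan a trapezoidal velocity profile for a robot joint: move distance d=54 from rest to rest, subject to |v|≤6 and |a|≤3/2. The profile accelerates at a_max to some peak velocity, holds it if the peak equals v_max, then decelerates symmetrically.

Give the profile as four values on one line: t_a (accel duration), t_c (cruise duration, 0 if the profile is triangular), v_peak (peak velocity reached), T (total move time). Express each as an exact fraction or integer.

vₘ²/aₘ = 6²/(3/2) = 24
54 ≥ 24 ⇒ cruise phase
t_a = 6/(3/2) = 4; v_peak = 6
d_cruise = 54 − 24 = 30; t_c = 30/6 = 5
T = 2·4 + 5 = 13

t_a=4 t_c=5 v_peak=6 T=13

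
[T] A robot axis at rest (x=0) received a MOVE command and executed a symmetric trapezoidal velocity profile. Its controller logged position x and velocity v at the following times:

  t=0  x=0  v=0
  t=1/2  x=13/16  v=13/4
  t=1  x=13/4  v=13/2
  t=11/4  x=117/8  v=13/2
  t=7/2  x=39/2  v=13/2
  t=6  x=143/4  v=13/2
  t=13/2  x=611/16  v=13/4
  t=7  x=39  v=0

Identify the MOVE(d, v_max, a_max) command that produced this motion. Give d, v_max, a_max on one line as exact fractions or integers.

d=39 v_max=13/2 a_max=13/2

final state: t=7, x=39, v=0 → d = 39
a_max = (13/4−0)/(1/2−0) = 13/2
max v = 13/2 over t∈[1,6] → v_max = 13/2
check: 13/2·(1+5) = 39 ✓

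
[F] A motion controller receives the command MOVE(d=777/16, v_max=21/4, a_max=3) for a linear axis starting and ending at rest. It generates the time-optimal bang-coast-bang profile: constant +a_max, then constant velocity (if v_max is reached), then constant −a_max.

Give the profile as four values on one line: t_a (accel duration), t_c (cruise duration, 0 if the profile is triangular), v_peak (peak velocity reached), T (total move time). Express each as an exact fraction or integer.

t_a=7/4 t_c=15/2 v_peak=21/4 T=11

(v_max)²/a_max = (21/4)²/3 = 147/16
777/16 ≥ 147/16 so v_max reached
t_a = (21/4)/3 = 7/4; v_peak = 21/4
d_cruise = 777/16 − 147/16 = 315/8; t_c = (315/8)/(21/4) = 15/2
T = 2·7/4 + 15/2 = 11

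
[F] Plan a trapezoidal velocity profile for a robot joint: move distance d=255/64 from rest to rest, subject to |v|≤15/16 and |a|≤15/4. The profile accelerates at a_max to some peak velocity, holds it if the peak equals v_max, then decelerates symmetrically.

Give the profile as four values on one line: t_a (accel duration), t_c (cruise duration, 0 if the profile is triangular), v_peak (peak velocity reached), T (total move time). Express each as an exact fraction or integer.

(v_max)²/a_max = (15/16)²/(15/4) = 15/64
255/64 ≥ 15/64 so v_max reached
t_a = (15/16)/(15/4) = 1/4; v_peak = 15/16
d_cruise = 255/64 − 15/64 = 15/4; t_c = (15/4)/(15/16) = 4
T = 2·1/4 + 4 = 9/2

t_a=1/4 t_c=4 v_peak=15/16 T=9/2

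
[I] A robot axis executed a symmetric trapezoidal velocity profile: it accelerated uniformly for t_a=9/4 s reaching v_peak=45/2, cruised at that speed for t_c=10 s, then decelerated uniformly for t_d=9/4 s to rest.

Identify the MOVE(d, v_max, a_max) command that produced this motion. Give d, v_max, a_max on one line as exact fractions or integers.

a_max = (45/2)/(9/4) = 10
d_a = ½·45/2·9/4 = 405/16; d_c = 45/2·10 = 225
d = 2·405/16 + 225 = 2205/8
t_c = 10 > 0 → v_max = v_peak = 45/2

d=2205/8 v_max=45/2 a_max=10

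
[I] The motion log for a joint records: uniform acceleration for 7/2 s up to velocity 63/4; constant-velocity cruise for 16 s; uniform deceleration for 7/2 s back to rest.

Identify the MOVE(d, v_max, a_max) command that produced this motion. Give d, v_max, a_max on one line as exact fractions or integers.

a_max = (63/4)/(7/2) = 9/2
d_a = ½·63/4·7/2 = 441/16; d_c = 63/4·16 = 252
d = 2·441/16 + 252 = 2457/8
t_c = 16 > 0 ⇒ limit active, v_max = 63/4

d=2457/8 v_max=63/4 a_max=9/2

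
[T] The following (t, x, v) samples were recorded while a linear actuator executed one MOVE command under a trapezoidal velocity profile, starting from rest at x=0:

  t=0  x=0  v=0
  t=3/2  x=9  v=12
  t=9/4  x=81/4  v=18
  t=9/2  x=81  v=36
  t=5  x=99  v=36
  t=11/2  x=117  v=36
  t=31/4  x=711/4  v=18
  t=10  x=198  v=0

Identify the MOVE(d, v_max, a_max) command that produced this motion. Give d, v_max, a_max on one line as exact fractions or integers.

final state: t=10, x=198, v=0 → d = 198
a_max = (12−0)/(3/2−0) = 8
max v = 36 over t∈[9/2,11/2] → v_max = 36
check: 36·(9/2+1) = 198 ✓

d=198 v_max=36 a_max=8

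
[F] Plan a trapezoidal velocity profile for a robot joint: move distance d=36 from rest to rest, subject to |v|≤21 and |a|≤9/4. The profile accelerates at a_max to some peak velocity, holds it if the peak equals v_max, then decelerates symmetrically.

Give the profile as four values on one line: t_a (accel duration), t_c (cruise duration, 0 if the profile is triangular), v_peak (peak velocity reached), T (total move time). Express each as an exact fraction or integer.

(v_max)²/a_max = 21²/(9/4) = 196
36 < 196 so t_c = 0
v_peak = √(36·9/4) = √81 = 9
t_a = 9/(9/4) = 4; t_c = 0
T = 2·4 = 8

t_a=4 t_c=0 v_peak=9 T=8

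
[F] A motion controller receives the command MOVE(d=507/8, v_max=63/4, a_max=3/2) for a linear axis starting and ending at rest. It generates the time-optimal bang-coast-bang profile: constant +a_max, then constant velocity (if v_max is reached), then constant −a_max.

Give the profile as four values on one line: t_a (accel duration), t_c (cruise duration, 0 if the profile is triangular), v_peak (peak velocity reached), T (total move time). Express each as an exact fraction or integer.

t_a=13/2 t_c=0 v_peak=39/4 T=13

v_max²/a_max = (63/4)²/(3/2) = 1323/8
507/8 < 1323/8 → triangular
v_peak = √(507/8·3/2) = √(1521/16) = 39/4
t_a = (39/4)/(3/2) = 13/2; t_c = 0
T = 2·13/2 = 13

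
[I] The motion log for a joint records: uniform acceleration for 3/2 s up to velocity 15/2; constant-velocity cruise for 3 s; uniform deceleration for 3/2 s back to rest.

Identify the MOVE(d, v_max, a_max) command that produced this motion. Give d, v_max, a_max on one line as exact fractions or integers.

a_max = (15/2)/(3/2) = 5
d_a = ½·15/2·3/2 = 45/8; d_c = 15/2·3 = 45/2
d = 2·45/8 + 45/2 = 135/4
t_c = 3 > 0 so v_max = 15/2

d=135/4 v_max=15/2 a_max=5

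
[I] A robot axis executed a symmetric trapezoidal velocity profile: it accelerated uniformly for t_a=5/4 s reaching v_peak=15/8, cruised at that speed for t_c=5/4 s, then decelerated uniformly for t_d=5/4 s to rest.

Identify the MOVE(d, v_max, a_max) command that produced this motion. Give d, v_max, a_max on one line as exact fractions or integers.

a_max = (15/8)/(5/4) = 3/2
d_a = ½·15/8·5/4 = 75/64; d_c = 15/8·5/4 = 75/32
d = 2·75/64 + 75/32 = 75/16
t_c = 5/4 > 0 so v_max = 15/8

d=75/16 v_max=15/8 a_max=3/2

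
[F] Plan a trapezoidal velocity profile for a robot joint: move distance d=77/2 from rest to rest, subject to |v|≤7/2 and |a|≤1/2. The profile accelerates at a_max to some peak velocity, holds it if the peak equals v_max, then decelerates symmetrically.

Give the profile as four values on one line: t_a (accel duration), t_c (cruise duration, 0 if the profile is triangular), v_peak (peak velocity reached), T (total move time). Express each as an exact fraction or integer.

vₘ²/aₘ = (7/2)²/(1/2) = 49/2
77/2 ≥ 49/2 ⇒ cruise phase
t_a = (7/2)/(1/2) = 7; v_peak = 7/2
d_cruise = 77/2 − 49/2 = 14; t_c = 14/(7/2) = 4
T = 2·7 + 4 = 18

t_a=7 t_c=4 v_peak=7/2 T=18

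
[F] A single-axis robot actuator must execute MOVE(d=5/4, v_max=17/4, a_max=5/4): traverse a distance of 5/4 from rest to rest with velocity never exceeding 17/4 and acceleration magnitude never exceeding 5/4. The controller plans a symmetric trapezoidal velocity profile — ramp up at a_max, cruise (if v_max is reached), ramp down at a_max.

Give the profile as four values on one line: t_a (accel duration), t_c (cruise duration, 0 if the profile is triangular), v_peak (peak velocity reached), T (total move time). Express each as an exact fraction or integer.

t_a=1 t_c=0 v_peak=5/4 T=2

v_max²/a_max = (17/4)²/(5/4) = 289/20
5/4 < 289/20 so t_c = 0
v_peak = √(5/4·5/4) = √(25/16) = 5/4
t_a = (5/4)/(5/4) = 1; t_c = 0
T = 2·1 = 2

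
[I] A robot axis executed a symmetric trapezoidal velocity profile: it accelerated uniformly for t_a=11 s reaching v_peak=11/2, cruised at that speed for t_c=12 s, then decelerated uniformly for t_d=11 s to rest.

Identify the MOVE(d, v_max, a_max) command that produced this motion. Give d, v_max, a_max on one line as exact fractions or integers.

d=253/2 v_max=11/2 a_max=1/2

a_max = (11/2)/11 = 1/2
d_a = ½·11/2·11 = 121/4; d_c = 11/2·12 = 66
d = 2·121/4 + 66 = 253/2
t_c = 12 > 0 ⇒ limit active, v_max = 11/2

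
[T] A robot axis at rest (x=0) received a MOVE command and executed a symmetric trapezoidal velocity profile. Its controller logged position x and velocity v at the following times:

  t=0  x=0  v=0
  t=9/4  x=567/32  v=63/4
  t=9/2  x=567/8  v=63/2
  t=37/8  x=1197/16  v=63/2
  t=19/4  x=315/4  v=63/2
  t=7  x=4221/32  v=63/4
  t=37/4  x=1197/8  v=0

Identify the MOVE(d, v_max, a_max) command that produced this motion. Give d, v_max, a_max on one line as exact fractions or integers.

d=1197/8 v_max=63/2 a_max=7

final state: t=37/4, x=1197/8, v=0 → d = 1197/8
a_max = (63/4−0)/(9/4−0) = 7
max v = 63/2 over t∈[9/2,19/4] → v_max = 63/2
check: 63/2·(9/2+1/4) = 1197/8 ✓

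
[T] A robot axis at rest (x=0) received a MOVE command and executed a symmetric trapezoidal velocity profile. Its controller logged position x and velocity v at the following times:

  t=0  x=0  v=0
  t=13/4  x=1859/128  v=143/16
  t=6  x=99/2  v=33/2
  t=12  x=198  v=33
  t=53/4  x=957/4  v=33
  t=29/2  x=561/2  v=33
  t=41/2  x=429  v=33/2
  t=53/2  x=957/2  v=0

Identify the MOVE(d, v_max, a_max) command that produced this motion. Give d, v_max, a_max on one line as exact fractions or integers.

final state: t=53/2, x=957/2, v=0 → d = 957/2
a_max = (143/16−0)/(13/4−0) = 11/4
max v = 33 over t∈[12,29/2] → v_max = 33
check: 33·(12+5/2) = 957/2 ✓

d=957/2 v_max=33 a_max=11/4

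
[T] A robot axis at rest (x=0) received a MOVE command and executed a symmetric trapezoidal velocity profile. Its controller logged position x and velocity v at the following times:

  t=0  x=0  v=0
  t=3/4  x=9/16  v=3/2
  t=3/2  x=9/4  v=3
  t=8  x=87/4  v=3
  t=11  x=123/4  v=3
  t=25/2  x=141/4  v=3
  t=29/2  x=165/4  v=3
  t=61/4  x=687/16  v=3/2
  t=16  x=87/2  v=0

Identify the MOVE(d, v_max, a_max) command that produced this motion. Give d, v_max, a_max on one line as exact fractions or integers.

final state: t=16, x=87/2, v=0 → d = 87/2
a_max = (3/2−0)/(3/4−0) = 2
max v = 3 over t∈[3/2,29/2] → v_max = 3
check: 3·(3/2+13) = 87/2 ✓

d=87/2 v_max=3 a_max=2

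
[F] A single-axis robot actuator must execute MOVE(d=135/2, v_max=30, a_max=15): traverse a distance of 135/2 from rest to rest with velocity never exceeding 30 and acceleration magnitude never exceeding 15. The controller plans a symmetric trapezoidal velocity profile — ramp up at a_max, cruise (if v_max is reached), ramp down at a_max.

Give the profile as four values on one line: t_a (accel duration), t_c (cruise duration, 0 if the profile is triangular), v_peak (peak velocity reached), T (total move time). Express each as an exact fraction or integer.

t_a=2 t_c=1/4 v_peak=30 T=17/4

vₘ²/aₘ = 30²/15 = 60
135/2 ≥ 60 → trapezoidal
t_a = 30/15 = 2; v_peak = 30
d_cruise = 135/2 − 60 = 15/2; t_c = (15/2)/30 = 1/4
T = 2·2 + 1/4 = 17/4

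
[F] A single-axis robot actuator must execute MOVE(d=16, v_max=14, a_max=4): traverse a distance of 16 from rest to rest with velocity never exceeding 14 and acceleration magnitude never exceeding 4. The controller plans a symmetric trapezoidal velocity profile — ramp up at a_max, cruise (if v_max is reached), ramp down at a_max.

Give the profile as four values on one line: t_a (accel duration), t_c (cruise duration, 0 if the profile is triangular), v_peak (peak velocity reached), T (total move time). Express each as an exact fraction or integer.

t_a=2 t_c=0 v_peak=8 T=4

(v_max)²/a_max = 14²/4 = 49
16 < 49 so t_c = 0
v_peak = √(16·4) = √64 = 8
t_a = 8/4 = 2; t_c = 0
T = 2·2 = 4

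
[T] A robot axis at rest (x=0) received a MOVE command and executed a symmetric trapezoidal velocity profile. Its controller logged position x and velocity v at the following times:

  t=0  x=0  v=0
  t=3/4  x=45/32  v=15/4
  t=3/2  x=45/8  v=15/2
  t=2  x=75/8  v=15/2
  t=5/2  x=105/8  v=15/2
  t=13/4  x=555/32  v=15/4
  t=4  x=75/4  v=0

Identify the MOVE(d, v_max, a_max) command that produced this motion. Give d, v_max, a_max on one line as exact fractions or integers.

final state: t=4, x=75/4, v=0 → d = 75/4
a_max = (15/4−0)/(3/4−0) = 5
max v = 15/2 over t∈[3/2,5/2] → v_max = 15/2
check: 15/2·(3/2+1) = 75/4 ✓

d=75/4 v_max=15/2 a_max=5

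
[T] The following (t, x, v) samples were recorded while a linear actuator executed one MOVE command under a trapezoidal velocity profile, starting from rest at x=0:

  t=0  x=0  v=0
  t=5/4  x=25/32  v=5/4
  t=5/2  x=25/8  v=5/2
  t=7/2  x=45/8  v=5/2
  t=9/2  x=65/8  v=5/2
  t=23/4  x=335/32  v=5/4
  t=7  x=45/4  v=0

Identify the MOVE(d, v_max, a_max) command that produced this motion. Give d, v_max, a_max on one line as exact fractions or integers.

d=45/4 v_max=5/2 a_max=1

final state: t=7, x=45/4, v=0 → d = 45/4
a_max = (5/4−0)/(5/4−0) = 1
max v = 5/2 over t∈[5/2,9/2] → v_max = 5/2
check: 5/2·(5/2+2) = 45/4 ✓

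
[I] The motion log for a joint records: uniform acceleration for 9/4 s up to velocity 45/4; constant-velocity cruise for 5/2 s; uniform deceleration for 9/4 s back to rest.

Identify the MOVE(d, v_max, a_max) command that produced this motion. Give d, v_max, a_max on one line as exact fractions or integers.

a_max = (45/4)/(9/4) = 5
d_a = ½·45/4·9/4 = 405/32; d_c = 45/4·5/2 = 225/8
d = 2·405/32 + 225/8 = 855/16
t_c = 5/2 > 0 ⇒ limit active, v_max = 45/4

d=855/16 v_max=45/4 a_max=5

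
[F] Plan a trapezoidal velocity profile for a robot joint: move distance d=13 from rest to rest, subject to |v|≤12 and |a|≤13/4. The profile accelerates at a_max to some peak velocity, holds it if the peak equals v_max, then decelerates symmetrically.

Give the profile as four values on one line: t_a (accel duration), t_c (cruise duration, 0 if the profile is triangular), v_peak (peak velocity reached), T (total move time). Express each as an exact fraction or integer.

v_max²/a_max = 12²/(13/4) = 576/13
13 < 576/13 ⇒ no cruise
v_peak = √(13·13/4) = √(169/4) = 13/2
t_a = (13/2)/(13/4) = 2; t_c = 0
T = 2·2 = 4

t_a=2 t_c=0 v_peak=13/2 T=4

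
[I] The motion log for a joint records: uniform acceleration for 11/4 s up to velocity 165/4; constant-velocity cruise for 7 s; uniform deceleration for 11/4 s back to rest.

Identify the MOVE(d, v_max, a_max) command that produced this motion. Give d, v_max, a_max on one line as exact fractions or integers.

a_max = (165/4)/(11/4) = 15
d_a = ½·165/4·11/4 = 1815/32; d_c = 165/4·7 = 1155/4
d = 2·1815/32 + 1155/4 = 6435/16
t_c = 7 > 0 → v_max = v_peak = 165/4

d=6435/16 v_max=165/4 a_max=15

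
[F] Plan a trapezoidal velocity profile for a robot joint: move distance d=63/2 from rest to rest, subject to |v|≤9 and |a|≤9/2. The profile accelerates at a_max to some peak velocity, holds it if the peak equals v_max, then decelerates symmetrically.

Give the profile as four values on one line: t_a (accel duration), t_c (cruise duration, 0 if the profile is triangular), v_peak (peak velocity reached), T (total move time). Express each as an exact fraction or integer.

(v_max)²/a_max = 9²/(9/2) = 18
63/2 ≥ 18 ⇒ cruise phase
t_a = 9/(9/2) = 2; v_peak = 9
d_cruise = 63/2 − 18 = 27/2; t_c = (27/2)/9 = 3/2
T = 2·2 + 3/2 = 11/2

t_a=2 t_c=3/2 v_peak=9 T=11/2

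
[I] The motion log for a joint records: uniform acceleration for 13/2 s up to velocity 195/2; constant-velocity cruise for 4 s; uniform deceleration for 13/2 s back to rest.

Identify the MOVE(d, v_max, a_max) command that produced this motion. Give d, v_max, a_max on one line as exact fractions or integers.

a_max = (195/2)/(13/2) = 15
d_a = ½·195/2·13/2 = 2535/8; d_c = 195/2·4 = 390
d = 2·2535/8 + 390 = 4095/4
t_c = 4 > 0 ⇒ limit active, v_max = 195/2

d=4095/4 v_max=195/2 a_max=15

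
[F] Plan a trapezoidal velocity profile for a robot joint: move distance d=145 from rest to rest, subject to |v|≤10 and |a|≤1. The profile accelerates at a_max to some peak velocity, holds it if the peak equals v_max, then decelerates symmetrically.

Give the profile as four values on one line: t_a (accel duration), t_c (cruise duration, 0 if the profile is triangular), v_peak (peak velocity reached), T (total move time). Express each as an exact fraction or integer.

(v_max)²/a_max = 10²/1 = 100
145 ≥ 100 so v_max reached
t_a = 10/1 = 10; v_peak = 10
d_cruise = 145 − 100 = 45; t_c = 45/10 = 9/2
T = 2·10 + 9/2 = 49/2

t_a=10 t_c=9/2 v_peak=10 T=49/2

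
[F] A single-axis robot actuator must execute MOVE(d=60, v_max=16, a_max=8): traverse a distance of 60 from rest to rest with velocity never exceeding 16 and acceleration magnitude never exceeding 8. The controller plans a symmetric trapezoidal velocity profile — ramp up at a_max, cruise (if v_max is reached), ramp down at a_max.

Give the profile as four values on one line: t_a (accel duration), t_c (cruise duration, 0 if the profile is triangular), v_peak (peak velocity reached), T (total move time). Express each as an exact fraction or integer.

v_max²/a_max = 16²/8 = 32
60 ≥ 32 → trapezoidal
t_a = 16/8 = 2; v_peak = 16
d_cruise = 60 − 32 = 28; t_c = 28/16 = 7/4
T = 2·2 + 7/4 = 23/4

t_a=2 t_c=7/4 v_peak=16 T=23/4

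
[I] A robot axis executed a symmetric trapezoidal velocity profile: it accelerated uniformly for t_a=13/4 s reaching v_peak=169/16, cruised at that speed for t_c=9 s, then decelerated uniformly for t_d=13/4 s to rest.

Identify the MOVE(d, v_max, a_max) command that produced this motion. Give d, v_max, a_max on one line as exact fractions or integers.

a_max = (169/16)/(13/4) = 13/4
d_a = ½·169/16·13/4 = 2197/128; d_c = 169/16·9 = 1521/16
d = 2·2197/128 + 1521/16 = 8281/64
t_c = 9 > 0 → v_max = v_peak = 169/16

d=8281/64 v_max=169/16 a_max=13/4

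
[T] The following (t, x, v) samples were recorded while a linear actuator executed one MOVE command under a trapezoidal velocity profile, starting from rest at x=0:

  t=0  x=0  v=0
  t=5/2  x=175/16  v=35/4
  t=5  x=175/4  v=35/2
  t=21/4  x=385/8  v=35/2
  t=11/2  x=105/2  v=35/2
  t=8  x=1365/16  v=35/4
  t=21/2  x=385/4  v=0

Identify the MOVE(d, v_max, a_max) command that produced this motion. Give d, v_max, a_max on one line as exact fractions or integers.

d=385/4 v_max=35/2 a_max=7/2

final state: t=21/2, x=385/4, v=0 → d = 385/4
a_max = (35/4−0)/(5/2−0) = 7/2
max v = 35/2 over t∈[5,11/2] → v_max = 35/2
check: 35/2·(5+1/2) = 385/4 ✓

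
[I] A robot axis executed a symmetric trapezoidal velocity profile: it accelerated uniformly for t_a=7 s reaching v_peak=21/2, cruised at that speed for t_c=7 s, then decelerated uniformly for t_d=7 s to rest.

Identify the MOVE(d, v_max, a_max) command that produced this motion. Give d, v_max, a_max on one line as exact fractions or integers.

d=147 v_max=21/2 a_max=3/2

a_max = (21/2)/7 = 3/2
d_a = ½·21/2·7 = 147/4; d_c = 21/2·7 = 147/2
d = 2·147/4 + 147/2 = 147
t_c = 7 > 0 ⇒ limit active, v_max = 21/2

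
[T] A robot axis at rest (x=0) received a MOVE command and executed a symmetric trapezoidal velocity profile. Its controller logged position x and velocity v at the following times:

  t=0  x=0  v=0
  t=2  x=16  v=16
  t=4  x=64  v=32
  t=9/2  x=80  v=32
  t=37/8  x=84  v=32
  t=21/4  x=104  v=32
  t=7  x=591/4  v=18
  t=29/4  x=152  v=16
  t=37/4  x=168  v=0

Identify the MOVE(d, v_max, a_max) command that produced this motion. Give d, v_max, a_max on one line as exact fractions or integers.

final state: t=37/4, x=168, v=0 → d = 168
a_max = (16−0)/(2−0) = 8
max v = 32 over t∈[4,21/4] → v_max = 32
check: 32·(4+5/4) = 168 ✓

d=168 v_max=32 a_max=8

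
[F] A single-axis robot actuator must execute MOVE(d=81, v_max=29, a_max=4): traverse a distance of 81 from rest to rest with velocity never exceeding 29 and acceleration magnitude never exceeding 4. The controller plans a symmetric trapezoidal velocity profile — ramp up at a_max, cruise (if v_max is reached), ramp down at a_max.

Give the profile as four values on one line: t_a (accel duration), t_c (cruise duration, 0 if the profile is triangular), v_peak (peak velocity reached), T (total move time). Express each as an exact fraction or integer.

(v_max)²/a_max = 29²/4 = 841/4
81 < 841/4 → triangular
v_peak = √(81·4) = √324 = 18
t_a = 18/4 = 9/2; t_c = 0
T = 2·9/2 = 9

t_a=9/2 t_c=0 v_peak=18 T=9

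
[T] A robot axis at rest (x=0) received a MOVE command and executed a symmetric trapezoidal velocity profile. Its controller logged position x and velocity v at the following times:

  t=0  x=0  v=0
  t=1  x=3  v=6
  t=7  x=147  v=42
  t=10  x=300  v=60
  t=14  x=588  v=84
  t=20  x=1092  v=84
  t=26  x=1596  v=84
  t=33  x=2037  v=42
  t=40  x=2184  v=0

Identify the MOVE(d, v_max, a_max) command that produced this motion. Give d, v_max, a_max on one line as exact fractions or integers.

final state: t=40, x=2184, v=0 → d = 2184
a_max = (6−0)/(1−0) = 6
max v = 84 over t∈[14,26] → v_max = 84
check: 84·(14+12) = 2184 ✓

d=2184 v_max=84 a_max=6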